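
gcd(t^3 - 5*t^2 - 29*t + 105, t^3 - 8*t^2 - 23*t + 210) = t^2 - 2*t - 35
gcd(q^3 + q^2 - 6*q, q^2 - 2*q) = q^2 - 2*q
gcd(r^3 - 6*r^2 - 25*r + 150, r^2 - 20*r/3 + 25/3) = r - 5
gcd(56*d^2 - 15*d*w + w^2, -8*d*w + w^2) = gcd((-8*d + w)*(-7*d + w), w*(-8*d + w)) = -8*d + w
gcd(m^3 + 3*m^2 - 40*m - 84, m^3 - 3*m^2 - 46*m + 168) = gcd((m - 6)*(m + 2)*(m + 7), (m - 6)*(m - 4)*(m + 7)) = m^2 + m - 42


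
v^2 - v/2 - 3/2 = (v - 3/2)*(v + 1)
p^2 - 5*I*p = p*(p - 5*I)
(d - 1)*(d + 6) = d^2 + 5*d - 6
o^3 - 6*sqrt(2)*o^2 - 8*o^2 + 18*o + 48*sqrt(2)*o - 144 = (o - 8)*(o - 3*sqrt(2))^2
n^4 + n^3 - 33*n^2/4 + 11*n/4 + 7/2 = (n - 2)*(n - 1)*(n + 1/2)*(n + 7/2)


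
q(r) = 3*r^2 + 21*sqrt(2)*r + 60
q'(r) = 6*r + 21*sqrt(2)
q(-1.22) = 28.23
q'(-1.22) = 22.38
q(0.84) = 87.06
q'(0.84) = 34.74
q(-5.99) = -10.25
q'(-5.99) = -6.24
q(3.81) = 216.70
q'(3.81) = 52.56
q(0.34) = 70.44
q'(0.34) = 31.74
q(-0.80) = 38.16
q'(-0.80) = 24.90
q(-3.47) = -6.93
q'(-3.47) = 8.88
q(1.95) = 129.32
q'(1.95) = 41.40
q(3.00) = 176.10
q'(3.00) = 47.70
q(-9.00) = 35.71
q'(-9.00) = -24.30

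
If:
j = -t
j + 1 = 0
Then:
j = -1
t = 1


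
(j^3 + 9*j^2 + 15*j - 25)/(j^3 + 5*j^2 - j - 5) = (j + 5)/(j + 1)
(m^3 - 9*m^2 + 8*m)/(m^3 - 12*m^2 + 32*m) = (m - 1)/(m - 4)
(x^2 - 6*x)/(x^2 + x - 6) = x*(x - 6)/(x^2 + x - 6)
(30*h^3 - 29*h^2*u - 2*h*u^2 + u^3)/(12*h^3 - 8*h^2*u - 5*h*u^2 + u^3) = (5*h + u)/(2*h + u)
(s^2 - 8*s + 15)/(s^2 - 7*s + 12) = (s - 5)/(s - 4)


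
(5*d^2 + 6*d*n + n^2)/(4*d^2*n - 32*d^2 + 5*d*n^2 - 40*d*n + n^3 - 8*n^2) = (5*d + n)/(4*d*n - 32*d + n^2 - 8*n)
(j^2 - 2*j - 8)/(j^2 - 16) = (j + 2)/(j + 4)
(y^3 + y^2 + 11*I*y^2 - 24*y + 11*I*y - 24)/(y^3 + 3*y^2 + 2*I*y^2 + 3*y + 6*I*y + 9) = (y^2 + y*(1 + 8*I) + 8*I)/(y^2 + y*(3 - I) - 3*I)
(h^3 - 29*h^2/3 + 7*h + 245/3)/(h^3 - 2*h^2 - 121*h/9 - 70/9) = 3*(h - 7)/(3*h + 2)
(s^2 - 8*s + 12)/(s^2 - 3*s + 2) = (s - 6)/(s - 1)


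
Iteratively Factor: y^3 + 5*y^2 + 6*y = (y + 2)*(y^2 + 3*y) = (y + 2)*(y + 3)*(y)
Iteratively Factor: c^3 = (c)*(c^2) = c^2*(c)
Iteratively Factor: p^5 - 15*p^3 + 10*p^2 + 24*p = (p)*(p^4 - 15*p^2 + 10*p + 24) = p*(p - 2)*(p^3 + 2*p^2 - 11*p - 12) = p*(p - 2)*(p + 1)*(p^2 + p - 12) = p*(p - 2)*(p + 1)*(p + 4)*(p - 3)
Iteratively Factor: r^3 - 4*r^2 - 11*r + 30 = (r - 2)*(r^2 - 2*r - 15) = (r - 2)*(r + 3)*(r - 5)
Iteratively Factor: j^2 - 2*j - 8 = (j - 4)*(j + 2)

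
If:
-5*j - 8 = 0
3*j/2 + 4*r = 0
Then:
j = -8/5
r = 3/5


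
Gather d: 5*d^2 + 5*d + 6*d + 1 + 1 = 5*d^2 + 11*d + 2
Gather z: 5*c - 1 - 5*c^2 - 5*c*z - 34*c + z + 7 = -5*c^2 - 29*c + z*(1 - 5*c) + 6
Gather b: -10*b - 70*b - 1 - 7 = -80*b - 8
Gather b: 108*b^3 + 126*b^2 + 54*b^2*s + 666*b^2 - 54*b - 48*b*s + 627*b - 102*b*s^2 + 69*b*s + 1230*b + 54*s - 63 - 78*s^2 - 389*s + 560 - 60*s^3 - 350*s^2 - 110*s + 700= 108*b^3 + b^2*(54*s + 792) + b*(-102*s^2 + 21*s + 1803) - 60*s^3 - 428*s^2 - 445*s + 1197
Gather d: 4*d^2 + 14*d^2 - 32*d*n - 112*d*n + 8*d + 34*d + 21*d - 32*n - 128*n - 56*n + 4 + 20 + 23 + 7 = 18*d^2 + d*(63 - 144*n) - 216*n + 54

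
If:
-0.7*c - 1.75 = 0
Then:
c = -2.50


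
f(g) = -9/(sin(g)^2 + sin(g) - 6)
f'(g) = -9*(-2*sin(g)*cos(g) - cos(g))/(sin(g)^2 + sin(g) - 6)^2 = 9*(2*sin(g) + 1)*cos(g)/(sin(g)^2 + sin(g) - 6)^2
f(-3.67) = 1.72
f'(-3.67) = -0.57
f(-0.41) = 1.44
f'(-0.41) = 0.04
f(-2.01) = 1.48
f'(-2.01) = 0.08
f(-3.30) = 1.55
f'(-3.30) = -0.35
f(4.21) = 1.47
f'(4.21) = 0.09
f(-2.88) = 1.45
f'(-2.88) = -0.11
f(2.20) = 1.98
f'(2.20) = -0.67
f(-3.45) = 1.61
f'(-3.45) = -0.44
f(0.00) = 1.50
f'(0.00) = 0.25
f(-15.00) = 1.45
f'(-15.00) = 0.05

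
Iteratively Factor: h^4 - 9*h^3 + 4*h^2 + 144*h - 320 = (h - 4)*(h^3 - 5*h^2 - 16*h + 80) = (h - 4)*(h + 4)*(h^2 - 9*h + 20) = (h - 4)^2*(h + 4)*(h - 5)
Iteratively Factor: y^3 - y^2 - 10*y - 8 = (y - 4)*(y^2 + 3*y + 2) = (y - 4)*(y + 2)*(y + 1)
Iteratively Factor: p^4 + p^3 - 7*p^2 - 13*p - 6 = (p - 3)*(p^3 + 4*p^2 + 5*p + 2) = (p - 3)*(p + 1)*(p^2 + 3*p + 2) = (p - 3)*(p + 1)^2*(p + 2)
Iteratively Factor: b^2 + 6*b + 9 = (b + 3)*(b + 3)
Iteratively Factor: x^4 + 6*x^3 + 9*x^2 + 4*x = (x + 4)*(x^3 + 2*x^2 + x) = x*(x + 4)*(x^2 + 2*x + 1) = x*(x + 1)*(x + 4)*(x + 1)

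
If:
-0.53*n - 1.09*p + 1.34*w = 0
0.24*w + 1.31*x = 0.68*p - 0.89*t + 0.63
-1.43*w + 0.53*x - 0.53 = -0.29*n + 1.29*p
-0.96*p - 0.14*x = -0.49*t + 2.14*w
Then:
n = 1.39569660557354 - 2.21836781761755*x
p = 0.465258186063384*x - 0.372838121387858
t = 0.355921304810912 - 0.981881515958639*x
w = 0.248750484060603 - 0.498957851140459*x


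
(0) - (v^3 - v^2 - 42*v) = -v^3 + v^2 + 42*v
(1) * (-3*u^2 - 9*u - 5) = -3*u^2 - 9*u - 5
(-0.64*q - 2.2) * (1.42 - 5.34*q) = 3.4176*q^2 + 10.8392*q - 3.124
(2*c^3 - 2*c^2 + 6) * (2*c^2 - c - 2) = 4*c^5 - 6*c^4 - 2*c^3 + 16*c^2 - 6*c - 12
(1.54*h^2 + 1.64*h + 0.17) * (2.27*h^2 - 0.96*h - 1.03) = 3.4958*h^4 + 2.2444*h^3 - 2.7747*h^2 - 1.8524*h - 0.1751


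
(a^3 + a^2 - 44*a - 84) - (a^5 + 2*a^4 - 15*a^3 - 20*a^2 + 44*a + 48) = -a^5 - 2*a^4 + 16*a^3 + 21*a^2 - 88*a - 132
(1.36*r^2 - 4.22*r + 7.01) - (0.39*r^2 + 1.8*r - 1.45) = 0.97*r^2 - 6.02*r + 8.46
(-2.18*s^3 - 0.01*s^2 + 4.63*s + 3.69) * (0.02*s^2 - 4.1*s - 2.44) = -0.0436*s^5 + 8.9378*s^4 + 5.4528*s^3 - 18.8848*s^2 - 26.4262*s - 9.0036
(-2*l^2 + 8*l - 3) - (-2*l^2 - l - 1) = 9*l - 2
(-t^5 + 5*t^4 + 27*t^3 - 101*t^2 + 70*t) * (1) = -t^5 + 5*t^4 + 27*t^3 - 101*t^2 + 70*t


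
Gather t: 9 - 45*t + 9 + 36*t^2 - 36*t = 36*t^2 - 81*t + 18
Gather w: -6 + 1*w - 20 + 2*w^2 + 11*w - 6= 2*w^2 + 12*w - 32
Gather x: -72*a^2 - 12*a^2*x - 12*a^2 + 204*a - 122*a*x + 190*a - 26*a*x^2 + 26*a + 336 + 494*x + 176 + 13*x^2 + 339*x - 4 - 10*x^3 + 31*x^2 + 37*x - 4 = -84*a^2 + 420*a - 10*x^3 + x^2*(44 - 26*a) + x*(-12*a^2 - 122*a + 870) + 504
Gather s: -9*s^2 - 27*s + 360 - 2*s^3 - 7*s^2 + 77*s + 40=-2*s^3 - 16*s^2 + 50*s + 400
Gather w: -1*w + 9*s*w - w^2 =-w^2 + w*(9*s - 1)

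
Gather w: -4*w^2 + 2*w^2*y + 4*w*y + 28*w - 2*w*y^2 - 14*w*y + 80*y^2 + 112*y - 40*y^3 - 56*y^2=w^2*(2*y - 4) + w*(-2*y^2 - 10*y + 28) - 40*y^3 + 24*y^2 + 112*y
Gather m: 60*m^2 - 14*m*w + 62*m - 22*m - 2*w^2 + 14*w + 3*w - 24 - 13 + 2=60*m^2 + m*(40 - 14*w) - 2*w^2 + 17*w - 35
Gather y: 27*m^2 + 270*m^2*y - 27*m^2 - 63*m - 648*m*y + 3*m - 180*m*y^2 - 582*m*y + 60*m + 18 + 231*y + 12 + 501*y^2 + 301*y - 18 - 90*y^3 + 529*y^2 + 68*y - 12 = -90*y^3 + y^2*(1030 - 180*m) + y*(270*m^2 - 1230*m + 600)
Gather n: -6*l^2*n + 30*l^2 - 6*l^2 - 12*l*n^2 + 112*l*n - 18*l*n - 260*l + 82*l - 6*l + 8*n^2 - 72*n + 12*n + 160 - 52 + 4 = 24*l^2 - 184*l + n^2*(8 - 12*l) + n*(-6*l^2 + 94*l - 60) + 112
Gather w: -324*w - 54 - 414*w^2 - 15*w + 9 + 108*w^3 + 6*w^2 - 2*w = 108*w^3 - 408*w^2 - 341*w - 45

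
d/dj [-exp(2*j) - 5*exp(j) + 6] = (-2*exp(j) - 5)*exp(j)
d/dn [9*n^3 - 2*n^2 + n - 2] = 27*n^2 - 4*n + 1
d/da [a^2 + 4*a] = 2*a + 4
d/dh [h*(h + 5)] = 2*h + 5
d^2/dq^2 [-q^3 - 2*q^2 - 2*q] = -6*q - 4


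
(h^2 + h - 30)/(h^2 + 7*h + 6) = (h - 5)/(h + 1)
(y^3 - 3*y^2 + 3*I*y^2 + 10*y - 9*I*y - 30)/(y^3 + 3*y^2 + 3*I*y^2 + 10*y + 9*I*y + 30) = (y - 3)/(y + 3)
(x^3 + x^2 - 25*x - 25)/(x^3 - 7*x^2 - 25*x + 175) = (x + 1)/(x - 7)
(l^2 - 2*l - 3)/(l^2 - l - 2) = (l - 3)/(l - 2)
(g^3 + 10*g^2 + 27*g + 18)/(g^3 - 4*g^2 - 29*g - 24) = (g + 6)/(g - 8)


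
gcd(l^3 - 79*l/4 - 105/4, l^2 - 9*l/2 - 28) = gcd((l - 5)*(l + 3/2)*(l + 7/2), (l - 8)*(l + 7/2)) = l + 7/2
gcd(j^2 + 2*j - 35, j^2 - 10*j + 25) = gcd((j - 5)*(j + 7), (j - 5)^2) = j - 5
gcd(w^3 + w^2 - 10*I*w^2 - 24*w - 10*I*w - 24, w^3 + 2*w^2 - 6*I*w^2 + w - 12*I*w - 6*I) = w^2 + w*(1 - 6*I) - 6*I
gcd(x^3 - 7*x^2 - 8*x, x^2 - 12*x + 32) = x - 8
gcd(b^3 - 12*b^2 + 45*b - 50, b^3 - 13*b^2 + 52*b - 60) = b^2 - 7*b + 10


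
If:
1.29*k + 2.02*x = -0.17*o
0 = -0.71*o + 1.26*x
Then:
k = -1.79975979910471*x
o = 1.77464788732394*x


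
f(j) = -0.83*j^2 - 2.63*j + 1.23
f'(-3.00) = 2.35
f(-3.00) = 1.65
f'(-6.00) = 7.33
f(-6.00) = -12.87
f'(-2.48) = 1.49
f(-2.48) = 2.65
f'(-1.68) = 0.16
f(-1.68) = 3.31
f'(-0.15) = -2.38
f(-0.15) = 1.61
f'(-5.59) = 6.65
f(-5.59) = -10.00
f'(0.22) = -3.00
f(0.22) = 0.61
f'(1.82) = -5.65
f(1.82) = -6.31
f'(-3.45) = 3.10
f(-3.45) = 0.42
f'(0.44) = -3.36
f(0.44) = -0.09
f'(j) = -1.66*j - 2.63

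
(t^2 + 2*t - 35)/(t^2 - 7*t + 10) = (t + 7)/(t - 2)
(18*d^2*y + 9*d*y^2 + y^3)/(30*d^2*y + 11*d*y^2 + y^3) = (3*d + y)/(5*d + y)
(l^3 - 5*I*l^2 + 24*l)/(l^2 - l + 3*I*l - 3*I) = l*(l - 8*I)/(l - 1)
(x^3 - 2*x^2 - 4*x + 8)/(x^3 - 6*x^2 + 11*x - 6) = (x^2 - 4)/(x^2 - 4*x + 3)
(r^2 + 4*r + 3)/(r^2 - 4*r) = (r^2 + 4*r + 3)/(r*(r - 4))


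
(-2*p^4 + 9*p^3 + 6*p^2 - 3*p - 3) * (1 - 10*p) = 20*p^5 - 92*p^4 - 51*p^3 + 36*p^2 + 27*p - 3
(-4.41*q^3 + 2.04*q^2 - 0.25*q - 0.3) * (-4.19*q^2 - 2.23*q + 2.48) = 18.4779*q^5 + 1.2867*q^4 - 14.4385*q^3 + 6.8737*q^2 + 0.0489999999999999*q - 0.744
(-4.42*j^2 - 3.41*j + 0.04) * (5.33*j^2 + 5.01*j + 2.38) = -23.5586*j^4 - 40.3195*j^3 - 27.3905*j^2 - 7.9154*j + 0.0952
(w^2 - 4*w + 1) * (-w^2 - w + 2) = -w^4 + 3*w^3 + 5*w^2 - 9*w + 2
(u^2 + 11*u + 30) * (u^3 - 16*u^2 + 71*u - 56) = u^5 - 5*u^4 - 75*u^3 + 245*u^2 + 1514*u - 1680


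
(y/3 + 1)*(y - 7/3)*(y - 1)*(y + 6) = y^4/3 + 17*y^3/9 - 29*y^2/9 - 13*y + 14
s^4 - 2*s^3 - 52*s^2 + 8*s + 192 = (s - 8)*(s - 2)*(s + 2)*(s + 6)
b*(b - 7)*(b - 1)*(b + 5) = b^4 - 3*b^3 - 33*b^2 + 35*b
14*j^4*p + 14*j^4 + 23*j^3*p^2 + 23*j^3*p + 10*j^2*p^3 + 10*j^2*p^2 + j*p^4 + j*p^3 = (j + p)*(2*j + p)*(7*j + p)*(j*p + j)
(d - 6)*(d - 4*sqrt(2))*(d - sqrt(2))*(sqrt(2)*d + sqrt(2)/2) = sqrt(2)*d^4 - 10*d^3 - 11*sqrt(2)*d^3/2 + 5*sqrt(2)*d^2 + 55*d^2 - 44*sqrt(2)*d + 30*d - 24*sqrt(2)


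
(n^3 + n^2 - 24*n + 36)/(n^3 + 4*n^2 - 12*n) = (n - 3)/n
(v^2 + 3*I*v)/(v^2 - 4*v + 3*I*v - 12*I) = v/(v - 4)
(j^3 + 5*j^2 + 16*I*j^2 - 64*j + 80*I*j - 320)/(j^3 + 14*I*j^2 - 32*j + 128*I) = (j + 5)/(j - 2*I)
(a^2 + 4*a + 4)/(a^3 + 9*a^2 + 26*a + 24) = (a + 2)/(a^2 + 7*a + 12)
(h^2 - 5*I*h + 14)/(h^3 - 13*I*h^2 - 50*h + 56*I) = (h + 2*I)/(h^2 - 6*I*h - 8)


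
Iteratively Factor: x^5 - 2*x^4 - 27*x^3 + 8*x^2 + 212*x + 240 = (x - 5)*(x^4 + 3*x^3 - 12*x^2 - 52*x - 48) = (x - 5)*(x + 2)*(x^3 + x^2 - 14*x - 24) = (x - 5)*(x + 2)*(x + 3)*(x^2 - 2*x - 8) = (x - 5)*(x - 4)*(x + 2)*(x + 3)*(x + 2)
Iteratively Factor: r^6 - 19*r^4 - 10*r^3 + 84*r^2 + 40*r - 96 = (r + 2)*(r^5 - 2*r^4 - 15*r^3 + 20*r^2 + 44*r - 48) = (r - 4)*(r + 2)*(r^4 + 2*r^3 - 7*r^2 - 8*r + 12) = (r - 4)*(r + 2)^2*(r^3 - 7*r + 6) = (r - 4)*(r + 2)^2*(r + 3)*(r^2 - 3*r + 2) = (r - 4)*(r - 1)*(r + 2)^2*(r + 3)*(r - 2)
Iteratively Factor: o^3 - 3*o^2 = (o)*(o^2 - 3*o) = o^2*(o - 3)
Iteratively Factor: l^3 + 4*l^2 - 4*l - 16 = (l + 4)*(l^2 - 4) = (l - 2)*(l + 4)*(l + 2)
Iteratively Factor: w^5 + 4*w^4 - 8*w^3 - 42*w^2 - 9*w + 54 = (w - 3)*(w^4 + 7*w^3 + 13*w^2 - 3*w - 18) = (w - 3)*(w - 1)*(w^3 + 8*w^2 + 21*w + 18) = (w - 3)*(w - 1)*(w + 3)*(w^2 + 5*w + 6) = (w - 3)*(w - 1)*(w + 3)^2*(w + 2)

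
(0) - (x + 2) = -x - 2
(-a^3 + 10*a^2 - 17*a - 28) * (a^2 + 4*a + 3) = -a^5 + 6*a^4 + 20*a^3 - 66*a^2 - 163*a - 84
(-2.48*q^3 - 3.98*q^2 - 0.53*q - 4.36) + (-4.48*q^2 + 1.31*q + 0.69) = -2.48*q^3 - 8.46*q^2 + 0.78*q - 3.67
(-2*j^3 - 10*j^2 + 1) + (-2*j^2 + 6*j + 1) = -2*j^3 - 12*j^2 + 6*j + 2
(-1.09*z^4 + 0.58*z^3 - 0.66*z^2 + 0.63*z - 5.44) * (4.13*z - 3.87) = -4.5017*z^5 + 6.6137*z^4 - 4.9704*z^3 + 5.1561*z^2 - 24.9053*z + 21.0528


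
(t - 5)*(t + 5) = t^2 - 25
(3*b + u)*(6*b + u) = 18*b^2 + 9*b*u + u^2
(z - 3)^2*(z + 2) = z^3 - 4*z^2 - 3*z + 18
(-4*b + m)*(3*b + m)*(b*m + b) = -12*b^3*m - 12*b^3 - b^2*m^2 - b^2*m + b*m^3 + b*m^2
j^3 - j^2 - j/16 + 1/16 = (j - 1)*(j - 1/4)*(j + 1/4)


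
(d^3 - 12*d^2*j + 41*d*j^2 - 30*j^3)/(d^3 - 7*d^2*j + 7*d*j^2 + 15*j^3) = (d^2 - 7*d*j + 6*j^2)/(d^2 - 2*d*j - 3*j^2)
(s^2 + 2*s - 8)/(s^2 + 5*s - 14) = (s + 4)/(s + 7)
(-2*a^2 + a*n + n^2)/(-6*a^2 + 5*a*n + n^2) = (2*a + n)/(6*a + n)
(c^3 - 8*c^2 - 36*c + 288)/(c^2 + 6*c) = c - 14 + 48/c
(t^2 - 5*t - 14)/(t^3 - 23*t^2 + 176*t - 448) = (t + 2)/(t^2 - 16*t + 64)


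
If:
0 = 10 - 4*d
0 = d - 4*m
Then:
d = 5/2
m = 5/8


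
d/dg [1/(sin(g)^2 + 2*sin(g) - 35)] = -2*(sin(g) + 1)*cos(g)/(sin(g)^2 + 2*sin(g) - 35)^2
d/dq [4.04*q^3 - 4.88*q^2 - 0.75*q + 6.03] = 12.12*q^2 - 9.76*q - 0.75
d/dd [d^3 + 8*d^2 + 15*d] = 3*d^2 + 16*d + 15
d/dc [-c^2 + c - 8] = 1 - 2*c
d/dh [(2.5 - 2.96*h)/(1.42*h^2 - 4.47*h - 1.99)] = (4.2032*h^2 - 7.1*h + 17.0654)/(2.0164*h^4 - 12.6948*h^3 + 14.3293*h^2 + 17.7906*h + 3.9601)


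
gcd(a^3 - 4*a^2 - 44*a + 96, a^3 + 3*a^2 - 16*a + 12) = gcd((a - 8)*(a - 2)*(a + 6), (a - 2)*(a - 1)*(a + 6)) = a^2 + 4*a - 12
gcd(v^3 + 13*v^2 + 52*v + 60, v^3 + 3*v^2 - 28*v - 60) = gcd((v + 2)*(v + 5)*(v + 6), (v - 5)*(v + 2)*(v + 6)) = v^2 + 8*v + 12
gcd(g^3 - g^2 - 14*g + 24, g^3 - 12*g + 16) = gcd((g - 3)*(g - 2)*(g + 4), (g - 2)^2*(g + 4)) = g^2 + 2*g - 8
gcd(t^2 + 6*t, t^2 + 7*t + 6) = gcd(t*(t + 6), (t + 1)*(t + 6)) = t + 6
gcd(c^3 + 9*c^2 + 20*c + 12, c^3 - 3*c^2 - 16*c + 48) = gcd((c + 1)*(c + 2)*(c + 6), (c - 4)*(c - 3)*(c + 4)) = 1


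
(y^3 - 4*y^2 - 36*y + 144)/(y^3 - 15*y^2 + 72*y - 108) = (y^2 + 2*y - 24)/(y^2 - 9*y + 18)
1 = 1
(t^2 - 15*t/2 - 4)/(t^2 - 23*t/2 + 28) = (2*t + 1)/(2*t - 7)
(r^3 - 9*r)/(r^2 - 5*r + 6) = r*(r + 3)/(r - 2)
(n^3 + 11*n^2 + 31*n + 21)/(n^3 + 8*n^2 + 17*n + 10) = (n^2 + 10*n + 21)/(n^2 + 7*n + 10)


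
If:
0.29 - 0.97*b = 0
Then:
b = 0.30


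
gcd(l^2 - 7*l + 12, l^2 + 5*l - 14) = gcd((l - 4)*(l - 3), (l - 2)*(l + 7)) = 1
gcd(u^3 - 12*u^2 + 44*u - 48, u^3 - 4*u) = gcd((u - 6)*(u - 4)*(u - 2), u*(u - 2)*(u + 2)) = u - 2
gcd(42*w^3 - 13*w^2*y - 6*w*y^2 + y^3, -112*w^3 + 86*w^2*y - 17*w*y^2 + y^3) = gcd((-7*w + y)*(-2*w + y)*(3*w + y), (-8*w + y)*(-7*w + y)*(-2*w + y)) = 14*w^2 - 9*w*y + y^2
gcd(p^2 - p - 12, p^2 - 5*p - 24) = p + 3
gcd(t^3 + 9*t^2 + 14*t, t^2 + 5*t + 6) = t + 2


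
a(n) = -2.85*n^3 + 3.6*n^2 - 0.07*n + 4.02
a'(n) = -8.55*n^2 + 7.2*n - 0.07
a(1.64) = 1.02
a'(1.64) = -11.26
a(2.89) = -34.91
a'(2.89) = -50.67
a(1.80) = -1.06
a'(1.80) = -14.81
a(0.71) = 4.77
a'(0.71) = 0.73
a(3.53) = -76.73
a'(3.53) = -81.19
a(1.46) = 2.72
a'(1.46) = -7.78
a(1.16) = 4.33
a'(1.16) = -3.22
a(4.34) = -161.45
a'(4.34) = -129.87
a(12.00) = -4403.22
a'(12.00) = -1144.87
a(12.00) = -4403.22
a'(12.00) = -1144.87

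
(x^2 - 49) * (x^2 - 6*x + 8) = x^4 - 6*x^3 - 41*x^2 + 294*x - 392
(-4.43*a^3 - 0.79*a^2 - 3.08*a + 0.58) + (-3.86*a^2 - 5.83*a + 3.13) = -4.43*a^3 - 4.65*a^2 - 8.91*a + 3.71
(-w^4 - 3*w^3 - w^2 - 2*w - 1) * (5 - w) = w^5 - 2*w^4 - 14*w^3 - 3*w^2 - 9*w - 5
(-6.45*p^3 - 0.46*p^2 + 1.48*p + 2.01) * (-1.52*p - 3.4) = 9.804*p^4 + 22.6292*p^3 - 0.6856*p^2 - 8.0872*p - 6.834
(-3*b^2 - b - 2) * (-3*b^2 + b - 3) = 9*b^4 + 14*b^2 + b + 6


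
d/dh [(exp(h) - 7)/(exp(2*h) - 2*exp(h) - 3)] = (2*(1 - exp(h))*(exp(h) - 7) + exp(2*h) - 2*exp(h) - 3)*exp(h)/(-exp(2*h) + 2*exp(h) + 3)^2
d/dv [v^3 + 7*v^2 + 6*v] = 3*v^2 + 14*v + 6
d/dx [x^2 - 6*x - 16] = 2*x - 6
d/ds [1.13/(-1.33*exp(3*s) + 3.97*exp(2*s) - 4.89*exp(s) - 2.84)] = (4.5087*exp(2*s) - 8.9722*exp(s) + 5.5257)*exp(s)/(1.33*exp(3*s) - 3.97*exp(2*s) + 4.89*exp(s) + 2.84)^2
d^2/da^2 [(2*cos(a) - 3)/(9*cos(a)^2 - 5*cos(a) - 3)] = 6*(486*(1 - cos(2*a))^2*cos(a) - 294*(1 - cos(2*a))^2 - 1131*cos(a) - 490*cos(2*a) + 567*cos(3*a) - 108*cos(5*a) + 1182)/(10*cos(a) - 9*cos(2*a) - 3)^3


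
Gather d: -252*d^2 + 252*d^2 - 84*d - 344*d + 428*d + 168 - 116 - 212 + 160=0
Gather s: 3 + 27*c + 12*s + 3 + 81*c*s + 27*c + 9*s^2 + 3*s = 54*c + 9*s^2 + s*(81*c + 15) + 6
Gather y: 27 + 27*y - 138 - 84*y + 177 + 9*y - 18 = 48 - 48*y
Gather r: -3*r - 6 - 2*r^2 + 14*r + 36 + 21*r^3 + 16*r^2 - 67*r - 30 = 21*r^3 + 14*r^2 - 56*r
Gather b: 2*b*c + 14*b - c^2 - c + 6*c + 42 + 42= b*(2*c + 14) - c^2 + 5*c + 84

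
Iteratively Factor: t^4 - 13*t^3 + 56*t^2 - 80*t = (t - 4)*(t^3 - 9*t^2 + 20*t) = (t - 4)^2*(t^2 - 5*t) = t*(t - 4)^2*(t - 5)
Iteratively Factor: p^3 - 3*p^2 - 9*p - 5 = (p + 1)*(p^2 - 4*p - 5) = (p + 1)^2*(p - 5)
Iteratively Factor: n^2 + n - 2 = (n - 1)*(n + 2)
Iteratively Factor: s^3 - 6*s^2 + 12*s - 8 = (s - 2)*(s^2 - 4*s + 4) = (s - 2)^2*(s - 2)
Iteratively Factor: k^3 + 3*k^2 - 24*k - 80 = (k - 5)*(k^2 + 8*k + 16) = (k - 5)*(k + 4)*(k + 4)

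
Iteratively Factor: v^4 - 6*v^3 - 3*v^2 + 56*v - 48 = (v - 4)*(v^3 - 2*v^2 - 11*v + 12) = (v - 4)*(v + 3)*(v^2 - 5*v + 4) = (v - 4)*(v - 1)*(v + 3)*(v - 4)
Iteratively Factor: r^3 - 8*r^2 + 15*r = (r - 3)*(r^2 - 5*r) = (r - 5)*(r - 3)*(r)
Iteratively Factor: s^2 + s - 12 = (s + 4)*(s - 3)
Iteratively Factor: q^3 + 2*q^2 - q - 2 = (q + 1)*(q^2 + q - 2) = (q - 1)*(q + 1)*(q + 2)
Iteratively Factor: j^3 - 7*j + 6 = (j - 1)*(j^2 + j - 6) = (j - 1)*(j + 3)*(j - 2)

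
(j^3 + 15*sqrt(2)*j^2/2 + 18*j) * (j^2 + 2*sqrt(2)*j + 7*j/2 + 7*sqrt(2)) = j^5 + 7*j^4/2 + 19*sqrt(2)*j^4/2 + 133*sqrt(2)*j^3/4 + 48*j^3 + 36*sqrt(2)*j^2 + 168*j^2 + 126*sqrt(2)*j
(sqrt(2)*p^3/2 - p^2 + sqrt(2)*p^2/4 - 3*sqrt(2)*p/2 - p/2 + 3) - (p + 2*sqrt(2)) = sqrt(2)*p^3/2 - p^2 + sqrt(2)*p^2/4 - 3*sqrt(2)*p/2 - 3*p/2 - 2*sqrt(2) + 3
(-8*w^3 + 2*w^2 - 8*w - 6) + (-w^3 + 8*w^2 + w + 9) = -9*w^3 + 10*w^2 - 7*w + 3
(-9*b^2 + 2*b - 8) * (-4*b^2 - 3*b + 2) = 36*b^4 + 19*b^3 + 8*b^2 + 28*b - 16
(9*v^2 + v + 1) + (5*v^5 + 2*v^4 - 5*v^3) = 5*v^5 + 2*v^4 - 5*v^3 + 9*v^2 + v + 1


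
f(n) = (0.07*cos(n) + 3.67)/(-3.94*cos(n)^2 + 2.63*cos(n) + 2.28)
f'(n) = (-7.88*sin(n)*cos(n) + 2.63*sin(n))*(0.07*cos(n) + 3.67)/(-3.94*cos(n)^2 + 2.63*cos(n) + 2.28)^2 - 0.07*sin(n)/(-3.94*cos(n)^2 + 2.63*cos(n) + 2.28) = (-0.2758*cos(n)^2 - 28.9196*cos(n) + 9.4925)*sin(n)/(15.5236*cos(n)^4 - 20.7244*cos(n)^3 - 11.0495*cos(n)^2 + 11.9928*cos(n) + 5.1984)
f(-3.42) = -0.93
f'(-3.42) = 0.67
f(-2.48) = -1.61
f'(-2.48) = -3.91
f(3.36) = -0.89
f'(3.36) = -0.50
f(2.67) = -1.13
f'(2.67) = 1.56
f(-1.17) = 1.37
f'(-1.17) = 0.23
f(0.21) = 3.45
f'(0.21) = -3.38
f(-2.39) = -2.07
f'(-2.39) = -6.84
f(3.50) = -0.99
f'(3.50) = -0.96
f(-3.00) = -0.86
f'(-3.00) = -0.30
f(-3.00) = -0.86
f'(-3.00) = -0.30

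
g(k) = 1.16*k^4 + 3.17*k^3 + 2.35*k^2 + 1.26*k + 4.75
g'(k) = 4.64*k^3 + 9.51*k^2 + 4.7*k + 1.26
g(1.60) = 33.37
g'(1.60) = 52.13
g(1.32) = 21.32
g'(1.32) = 34.71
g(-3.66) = 84.35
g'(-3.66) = -116.04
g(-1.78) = 3.72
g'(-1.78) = -3.14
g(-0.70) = 4.21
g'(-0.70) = 1.04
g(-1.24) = 3.50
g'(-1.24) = 1.21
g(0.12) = 4.94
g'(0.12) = 1.97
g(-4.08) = 144.87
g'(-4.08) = -174.75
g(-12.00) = 18904.03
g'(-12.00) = -6703.62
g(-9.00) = 5483.59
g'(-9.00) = -2653.29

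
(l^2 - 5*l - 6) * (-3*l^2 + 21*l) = -3*l^4 + 36*l^3 - 87*l^2 - 126*l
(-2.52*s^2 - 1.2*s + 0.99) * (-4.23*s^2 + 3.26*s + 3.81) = 10.6596*s^4 - 3.1392*s^3 - 17.7009*s^2 - 1.3446*s + 3.7719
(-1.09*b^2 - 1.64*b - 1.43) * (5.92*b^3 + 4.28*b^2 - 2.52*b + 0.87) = -6.4528*b^5 - 14.374*b^4 - 12.738*b^3 - 2.9359*b^2 + 2.1768*b - 1.2441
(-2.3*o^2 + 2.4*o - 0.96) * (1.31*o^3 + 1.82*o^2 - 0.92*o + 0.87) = -3.013*o^5 - 1.042*o^4 + 5.2264*o^3 - 5.9562*o^2 + 2.9712*o - 0.8352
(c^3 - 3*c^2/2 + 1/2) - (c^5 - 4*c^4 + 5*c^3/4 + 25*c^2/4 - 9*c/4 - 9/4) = -c^5 + 4*c^4 - c^3/4 - 31*c^2/4 + 9*c/4 + 11/4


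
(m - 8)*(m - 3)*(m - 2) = m^3 - 13*m^2 + 46*m - 48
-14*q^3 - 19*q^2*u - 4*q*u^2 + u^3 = (-7*q + u)*(q + u)*(2*q + u)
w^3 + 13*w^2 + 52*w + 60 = (w + 2)*(w + 5)*(w + 6)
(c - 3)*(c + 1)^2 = c^3 - c^2 - 5*c - 3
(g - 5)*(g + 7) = g^2 + 2*g - 35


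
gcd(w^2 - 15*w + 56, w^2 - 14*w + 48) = w - 8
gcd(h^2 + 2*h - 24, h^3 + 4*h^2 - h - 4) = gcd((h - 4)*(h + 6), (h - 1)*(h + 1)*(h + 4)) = 1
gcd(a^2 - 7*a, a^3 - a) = a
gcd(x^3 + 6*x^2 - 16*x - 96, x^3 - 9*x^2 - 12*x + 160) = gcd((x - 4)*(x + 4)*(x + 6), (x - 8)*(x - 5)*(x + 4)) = x + 4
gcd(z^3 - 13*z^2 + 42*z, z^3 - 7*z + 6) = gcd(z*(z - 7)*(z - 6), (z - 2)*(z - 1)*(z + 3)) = 1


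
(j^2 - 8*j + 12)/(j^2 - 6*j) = (j - 2)/j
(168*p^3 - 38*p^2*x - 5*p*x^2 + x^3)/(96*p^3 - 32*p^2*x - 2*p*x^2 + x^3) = (-7*p + x)/(-4*p + x)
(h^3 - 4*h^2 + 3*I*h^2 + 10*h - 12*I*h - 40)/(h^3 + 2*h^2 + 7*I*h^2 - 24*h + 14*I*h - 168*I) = (h^2 + 3*I*h + 10)/(h^2 + h*(6 + 7*I) + 42*I)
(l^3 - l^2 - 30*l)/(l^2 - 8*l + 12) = l*(l + 5)/(l - 2)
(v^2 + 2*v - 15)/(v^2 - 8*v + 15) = (v + 5)/(v - 5)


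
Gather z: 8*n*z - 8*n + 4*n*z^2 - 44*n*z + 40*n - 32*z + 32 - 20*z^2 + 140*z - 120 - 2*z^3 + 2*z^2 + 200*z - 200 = 32*n - 2*z^3 + z^2*(4*n - 18) + z*(308 - 36*n) - 288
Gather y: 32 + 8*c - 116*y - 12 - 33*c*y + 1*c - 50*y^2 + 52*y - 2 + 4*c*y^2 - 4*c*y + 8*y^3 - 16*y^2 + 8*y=9*c + 8*y^3 + y^2*(4*c - 66) + y*(-37*c - 56) + 18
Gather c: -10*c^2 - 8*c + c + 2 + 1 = -10*c^2 - 7*c + 3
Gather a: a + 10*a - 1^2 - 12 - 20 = 11*a - 33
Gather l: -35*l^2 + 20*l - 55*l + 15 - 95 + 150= -35*l^2 - 35*l + 70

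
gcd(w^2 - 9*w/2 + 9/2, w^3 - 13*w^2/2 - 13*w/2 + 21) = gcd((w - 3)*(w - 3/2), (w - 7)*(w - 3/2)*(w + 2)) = w - 3/2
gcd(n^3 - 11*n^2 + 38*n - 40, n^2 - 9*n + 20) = n^2 - 9*n + 20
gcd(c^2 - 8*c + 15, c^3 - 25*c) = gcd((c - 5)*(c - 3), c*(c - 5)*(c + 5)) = c - 5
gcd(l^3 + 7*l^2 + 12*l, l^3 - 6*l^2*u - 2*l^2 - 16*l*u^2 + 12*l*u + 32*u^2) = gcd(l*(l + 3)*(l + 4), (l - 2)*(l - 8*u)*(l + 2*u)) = 1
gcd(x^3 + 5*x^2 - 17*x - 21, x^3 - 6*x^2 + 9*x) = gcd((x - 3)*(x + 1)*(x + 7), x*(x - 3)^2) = x - 3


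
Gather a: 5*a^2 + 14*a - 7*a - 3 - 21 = 5*a^2 + 7*a - 24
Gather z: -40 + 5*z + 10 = 5*z - 30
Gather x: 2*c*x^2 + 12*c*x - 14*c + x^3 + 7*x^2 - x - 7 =-14*c + x^3 + x^2*(2*c + 7) + x*(12*c - 1) - 7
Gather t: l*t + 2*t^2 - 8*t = 2*t^2 + t*(l - 8)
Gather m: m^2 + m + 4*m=m^2 + 5*m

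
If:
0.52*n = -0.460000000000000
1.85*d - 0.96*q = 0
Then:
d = 0.518918918918919*q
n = -0.88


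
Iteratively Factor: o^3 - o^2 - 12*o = (o + 3)*(o^2 - 4*o) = (o - 4)*(o + 3)*(o)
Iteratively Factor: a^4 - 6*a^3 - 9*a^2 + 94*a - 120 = (a - 2)*(a^3 - 4*a^2 - 17*a + 60) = (a - 2)*(a + 4)*(a^2 - 8*a + 15) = (a - 5)*(a - 2)*(a + 4)*(a - 3)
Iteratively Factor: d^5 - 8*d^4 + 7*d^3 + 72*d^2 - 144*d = (d)*(d^4 - 8*d^3 + 7*d^2 + 72*d - 144) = d*(d - 4)*(d^3 - 4*d^2 - 9*d + 36) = d*(d - 4)*(d + 3)*(d^2 - 7*d + 12) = d*(d - 4)^2*(d + 3)*(d - 3)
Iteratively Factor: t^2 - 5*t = (t - 5)*(t)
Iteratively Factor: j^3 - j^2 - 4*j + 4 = (j + 2)*(j^2 - 3*j + 2) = (j - 1)*(j + 2)*(j - 2)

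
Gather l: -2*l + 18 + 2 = 20 - 2*l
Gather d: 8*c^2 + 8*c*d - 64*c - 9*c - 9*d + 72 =8*c^2 - 73*c + d*(8*c - 9) + 72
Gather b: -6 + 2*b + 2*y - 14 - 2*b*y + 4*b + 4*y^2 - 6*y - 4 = b*(6 - 2*y) + 4*y^2 - 4*y - 24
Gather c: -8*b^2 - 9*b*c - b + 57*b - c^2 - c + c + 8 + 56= -8*b^2 - 9*b*c + 56*b - c^2 + 64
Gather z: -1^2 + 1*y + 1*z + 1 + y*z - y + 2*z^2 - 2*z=2*z^2 + z*(y - 1)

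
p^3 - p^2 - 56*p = p*(p - 8)*(p + 7)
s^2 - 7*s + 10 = (s - 5)*(s - 2)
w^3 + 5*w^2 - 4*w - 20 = (w - 2)*(w + 2)*(w + 5)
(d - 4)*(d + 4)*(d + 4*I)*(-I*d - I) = -I*d^4 + 4*d^3 - I*d^3 + 4*d^2 + 16*I*d^2 - 64*d + 16*I*d - 64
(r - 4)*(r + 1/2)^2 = r^3 - 3*r^2 - 15*r/4 - 1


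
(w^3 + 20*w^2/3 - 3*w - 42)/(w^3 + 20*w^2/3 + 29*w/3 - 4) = (3*w^2 + 11*w - 42)/(3*w^2 + 11*w - 4)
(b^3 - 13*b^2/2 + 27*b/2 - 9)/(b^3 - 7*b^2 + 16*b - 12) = (b - 3/2)/(b - 2)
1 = 1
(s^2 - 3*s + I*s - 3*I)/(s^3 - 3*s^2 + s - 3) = 1/(s - I)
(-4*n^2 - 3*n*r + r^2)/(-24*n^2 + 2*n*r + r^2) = (n + r)/(6*n + r)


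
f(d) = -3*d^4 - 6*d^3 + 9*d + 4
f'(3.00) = -477.00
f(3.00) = -374.00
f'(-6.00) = 1953.00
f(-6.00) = -2642.00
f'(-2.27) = 56.61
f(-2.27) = -25.90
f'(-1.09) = 3.15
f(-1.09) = -2.27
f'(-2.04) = 35.97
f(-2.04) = -15.38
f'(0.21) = 8.10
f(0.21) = 5.83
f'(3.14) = -539.98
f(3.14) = -445.13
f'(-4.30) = 630.26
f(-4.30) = -583.30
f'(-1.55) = 10.44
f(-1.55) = -4.92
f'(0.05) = 8.95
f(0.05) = 4.45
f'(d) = -12*d^3 - 18*d^2 + 9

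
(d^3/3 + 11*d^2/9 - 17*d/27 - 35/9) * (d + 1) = d^4/3 + 14*d^3/9 + 16*d^2/27 - 122*d/27 - 35/9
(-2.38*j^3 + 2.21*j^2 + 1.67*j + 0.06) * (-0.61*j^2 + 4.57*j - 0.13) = 1.4518*j^5 - 12.2247*j^4 + 9.3904*j^3 + 7.308*j^2 + 0.0571*j - 0.0078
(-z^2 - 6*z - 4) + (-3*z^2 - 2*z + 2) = -4*z^2 - 8*z - 2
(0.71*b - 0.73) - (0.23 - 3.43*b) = 4.14*b - 0.96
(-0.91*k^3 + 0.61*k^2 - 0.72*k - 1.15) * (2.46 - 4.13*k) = 3.7583*k^4 - 4.7579*k^3 + 4.4742*k^2 + 2.9783*k - 2.829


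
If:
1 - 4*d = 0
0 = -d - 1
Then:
No Solution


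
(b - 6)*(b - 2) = b^2 - 8*b + 12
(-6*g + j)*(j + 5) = -6*g*j - 30*g + j^2 + 5*j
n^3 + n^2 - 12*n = n*(n - 3)*(n + 4)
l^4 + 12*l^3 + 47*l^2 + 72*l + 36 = (l + 1)*(l + 2)*(l + 3)*(l + 6)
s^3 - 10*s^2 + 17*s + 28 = (s - 7)*(s - 4)*(s + 1)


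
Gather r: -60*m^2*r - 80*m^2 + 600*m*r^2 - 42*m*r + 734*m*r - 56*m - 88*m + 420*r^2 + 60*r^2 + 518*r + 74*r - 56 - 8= -80*m^2 - 144*m + r^2*(600*m + 480) + r*(-60*m^2 + 692*m + 592) - 64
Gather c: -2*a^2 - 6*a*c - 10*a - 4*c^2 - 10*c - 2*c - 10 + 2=-2*a^2 - 10*a - 4*c^2 + c*(-6*a - 12) - 8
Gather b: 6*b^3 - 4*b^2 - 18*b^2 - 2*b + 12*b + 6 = 6*b^3 - 22*b^2 + 10*b + 6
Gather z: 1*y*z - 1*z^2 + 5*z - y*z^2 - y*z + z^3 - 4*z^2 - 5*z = z^3 + z^2*(-y - 5)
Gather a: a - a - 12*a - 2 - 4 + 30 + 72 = 96 - 12*a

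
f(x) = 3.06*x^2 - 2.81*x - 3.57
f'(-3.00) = -21.17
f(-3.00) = 32.40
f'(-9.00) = -57.89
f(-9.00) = 269.58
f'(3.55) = 18.92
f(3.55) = 25.02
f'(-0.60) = -6.48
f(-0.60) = -0.78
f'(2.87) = 14.75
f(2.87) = 13.57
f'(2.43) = 12.06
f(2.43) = 7.67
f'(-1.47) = -11.81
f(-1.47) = 7.17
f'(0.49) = 0.19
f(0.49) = -4.21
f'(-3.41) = -23.68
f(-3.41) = 41.59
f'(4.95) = 27.48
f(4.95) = 57.50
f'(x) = 6.12*x - 2.81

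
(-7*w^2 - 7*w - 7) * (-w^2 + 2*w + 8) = 7*w^4 - 7*w^3 - 63*w^2 - 70*w - 56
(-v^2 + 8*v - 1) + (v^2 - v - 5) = 7*v - 6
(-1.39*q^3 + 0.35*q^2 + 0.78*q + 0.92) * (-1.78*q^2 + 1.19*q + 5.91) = 2.4742*q^5 - 2.2771*q^4 - 9.1868*q^3 + 1.3591*q^2 + 5.7046*q + 5.4372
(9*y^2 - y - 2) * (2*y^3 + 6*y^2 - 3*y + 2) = 18*y^5 + 52*y^4 - 37*y^3 + 9*y^2 + 4*y - 4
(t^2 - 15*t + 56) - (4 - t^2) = 2*t^2 - 15*t + 52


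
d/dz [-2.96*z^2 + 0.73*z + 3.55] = 0.73 - 5.92*z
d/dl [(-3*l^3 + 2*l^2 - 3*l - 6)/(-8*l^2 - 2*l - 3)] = (24*l^4 + 12*l^3 - l^2 - 108*l - 3)/(64*l^4 + 32*l^3 + 52*l^2 + 12*l + 9)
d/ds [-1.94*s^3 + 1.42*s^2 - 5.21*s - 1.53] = -5.82*s^2 + 2.84*s - 5.21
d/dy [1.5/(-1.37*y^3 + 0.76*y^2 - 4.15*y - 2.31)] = (6.165*y^2 - 2.28*y + 6.225)/(1.37*y^3 - 0.76*y^2 + 4.15*y + 2.31)^2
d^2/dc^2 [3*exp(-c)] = 3*exp(-c)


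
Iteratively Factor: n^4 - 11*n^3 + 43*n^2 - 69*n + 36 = (n - 3)*(n^3 - 8*n^2 + 19*n - 12) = (n - 3)*(n - 1)*(n^2 - 7*n + 12) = (n - 4)*(n - 3)*(n - 1)*(n - 3)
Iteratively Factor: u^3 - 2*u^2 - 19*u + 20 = (u - 5)*(u^2 + 3*u - 4) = (u - 5)*(u - 1)*(u + 4)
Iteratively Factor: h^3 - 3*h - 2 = (h - 2)*(h^2 + 2*h + 1) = (h - 2)*(h + 1)*(h + 1)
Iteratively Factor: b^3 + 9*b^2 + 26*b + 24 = (b + 3)*(b^2 + 6*b + 8) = (b + 3)*(b + 4)*(b + 2)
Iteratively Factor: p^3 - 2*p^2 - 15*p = (p + 3)*(p^2 - 5*p) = (p - 5)*(p + 3)*(p)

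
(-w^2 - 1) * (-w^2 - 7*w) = w^4 + 7*w^3 + w^2 + 7*w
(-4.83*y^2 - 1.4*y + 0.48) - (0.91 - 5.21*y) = -4.83*y^2 + 3.81*y - 0.43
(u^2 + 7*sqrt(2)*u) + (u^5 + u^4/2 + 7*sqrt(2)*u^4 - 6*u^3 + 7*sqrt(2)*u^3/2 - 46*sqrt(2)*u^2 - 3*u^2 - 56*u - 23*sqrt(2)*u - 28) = u^5 + u^4/2 + 7*sqrt(2)*u^4 - 6*u^3 + 7*sqrt(2)*u^3/2 - 46*sqrt(2)*u^2 - 2*u^2 - 56*u - 16*sqrt(2)*u - 28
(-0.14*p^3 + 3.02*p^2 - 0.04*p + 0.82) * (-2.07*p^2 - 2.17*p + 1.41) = 0.2898*p^5 - 5.9476*p^4 - 6.668*p^3 + 2.6476*p^2 - 1.8358*p + 1.1562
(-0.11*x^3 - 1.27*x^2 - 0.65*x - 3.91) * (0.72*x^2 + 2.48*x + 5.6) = -0.0792*x^5 - 1.1872*x^4 - 4.2336*x^3 - 11.5392*x^2 - 13.3368*x - 21.896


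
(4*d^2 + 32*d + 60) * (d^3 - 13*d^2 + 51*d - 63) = 4*d^5 - 20*d^4 - 152*d^3 + 600*d^2 + 1044*d - 3780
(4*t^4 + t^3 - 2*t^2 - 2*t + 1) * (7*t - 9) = 28*t^5 - 29*t^4 - 23*t^3 + 4*t^2 + 25*t - 9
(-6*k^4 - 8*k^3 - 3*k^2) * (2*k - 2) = -12*k^5 - 4*k^4 + 10*k^3 + 6*k^2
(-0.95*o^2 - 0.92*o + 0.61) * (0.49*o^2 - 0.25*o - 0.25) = -0.4655*o^4 - 0.2133*o^3 + 0.7664*o^2 + 0.0775*o - 0.1525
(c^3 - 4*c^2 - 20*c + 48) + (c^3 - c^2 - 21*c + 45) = 2*c^3 - 5*c^2 - 41*c + 93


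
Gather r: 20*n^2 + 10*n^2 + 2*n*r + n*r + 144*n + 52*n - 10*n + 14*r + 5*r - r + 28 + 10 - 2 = 30*n^2 + 186*n + r*(3*n + 18) + 36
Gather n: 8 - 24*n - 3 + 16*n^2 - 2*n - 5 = 16*n^2 - 26*n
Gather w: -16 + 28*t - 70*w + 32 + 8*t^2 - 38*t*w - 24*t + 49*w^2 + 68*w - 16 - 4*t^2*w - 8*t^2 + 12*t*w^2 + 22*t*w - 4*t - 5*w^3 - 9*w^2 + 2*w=-5*w^3 + w^2*(12*t + 40) + w*(-4*t^2 - 16*t)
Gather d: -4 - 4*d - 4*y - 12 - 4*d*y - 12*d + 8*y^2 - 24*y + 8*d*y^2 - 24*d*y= d*(8*y^2 - 28*y - 16) + 8*y^2 - 28*y - 16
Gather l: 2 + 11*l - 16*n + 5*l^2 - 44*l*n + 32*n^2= 5*l^2 + l*(11 - 44*n) + 32*n^2 - 16*n + 2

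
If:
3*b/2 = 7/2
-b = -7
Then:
No Solution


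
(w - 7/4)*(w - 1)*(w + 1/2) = w^3 - 9*w^2/4 + 3*w/8 + 7/8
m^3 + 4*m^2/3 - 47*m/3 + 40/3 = (m - 8/3)*(m - 1)*(m + 5)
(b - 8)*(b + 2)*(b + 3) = b^3 - 3*b^2 - 34*b - 48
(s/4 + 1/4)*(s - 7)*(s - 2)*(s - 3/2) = s^4/4 - 19*s^3/8 + 17*s^2/4 + 13*s/8 - 21/4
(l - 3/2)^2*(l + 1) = l^3 - 2*l^2 - 3*l/4 + 9/4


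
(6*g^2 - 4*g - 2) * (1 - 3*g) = -18*g^3 + 18*g^2 + 2*g - 2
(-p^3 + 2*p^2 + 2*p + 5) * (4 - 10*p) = 10*p^4 - 24*p^3 - 12*p^2 - 42*p + 20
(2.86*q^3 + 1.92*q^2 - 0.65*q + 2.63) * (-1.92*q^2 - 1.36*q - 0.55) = -5.4912*q^5 - 7.576*q^4 - 2.9362*q^3 - 5.2216*q^2 - 3.2193*q - 1.4465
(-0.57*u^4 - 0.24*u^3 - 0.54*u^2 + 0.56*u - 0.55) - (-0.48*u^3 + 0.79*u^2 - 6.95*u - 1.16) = -0.57*u^4 + 0.24*u^3 - 1.33*u^2 + 7.51*u + 0.61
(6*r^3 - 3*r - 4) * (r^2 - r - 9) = 6*r^5 - 6*r^4 - 57*r^3 - r^2 + 31*r + 36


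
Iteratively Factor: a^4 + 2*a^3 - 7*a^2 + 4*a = (a)*(a^3 + 2*a^2 - 7*a + 4) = a*(a - 1)*(a^2 + 3*a - 4) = a*(a - 1)^2*(a + 4)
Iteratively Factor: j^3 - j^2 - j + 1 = (j - 1)*(j^2 - 1) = (j - 1)^2*(j + 1)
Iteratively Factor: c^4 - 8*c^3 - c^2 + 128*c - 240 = (c - 3)*(c^3 - 5*c^2 - 16*c + 80) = (c - 4)*(c - 3)*(c^2 - c - 20) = (c - 4)*(c - 3)*(c + 4)*(c - 5)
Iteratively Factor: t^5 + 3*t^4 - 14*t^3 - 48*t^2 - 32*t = (t + 4)*(t^4 - t^3 - 10*t^2 - 8*t) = (t + 2)*(t + 4)*(t^3 - 3*t^2 - 4*t) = (t - 4)*(t + 2)*(t + 4)*(t^2 + t) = (t - 4)*(t + 1)*(t + 2)*(t + 4)*(t)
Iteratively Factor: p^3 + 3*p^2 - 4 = (p + 2)*(p^2 + p - 2) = (p + 2)^2*(p - 1)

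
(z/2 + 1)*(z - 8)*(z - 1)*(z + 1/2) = z^4/2 - 13*z^3/4 - 27*z^2/4 + 11*z/2 + 4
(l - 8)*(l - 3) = l^2 - 11*l + 24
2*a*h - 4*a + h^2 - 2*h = (2*a + h)*(h - 2)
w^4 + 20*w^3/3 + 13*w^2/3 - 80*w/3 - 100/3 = (w - 2)*(w + 5/3)*(w + 2)*(w + 5)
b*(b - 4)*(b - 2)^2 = b^4 - 8*b^3 + 20*b^2 - 16*b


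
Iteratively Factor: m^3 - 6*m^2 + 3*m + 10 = (m - 2)*(m^2 - 4*m - 5) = (m - 2)*(m + 1)*(m - 5)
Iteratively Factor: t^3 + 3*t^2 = (t)*(t^2 + 3*t) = t^2*(t + 3)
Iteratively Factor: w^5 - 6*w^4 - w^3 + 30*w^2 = (w - 5)*(w^4 - w^3 - 6*w^2) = w*(w - 5)*(w^3 - w^2 - 6*w) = w*(w - 5)*(w + 2)*(w^2 - 3*w) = w^2*(w - 5)*(w + 2)*(w - 3)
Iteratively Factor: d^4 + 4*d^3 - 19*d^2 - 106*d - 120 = (d + 2)*(d^3 + 2*d^2 - 23*d - 60) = (d + 2)*(d + 4)*(d^2 - 2*d - 15) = (d + 2)*(d + 3)*(d + 4)*(d - 5)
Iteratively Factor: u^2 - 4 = (u - 2)*(u + 2)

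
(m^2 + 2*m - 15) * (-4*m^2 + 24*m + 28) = -4*m^4 + 16*m^3 + 136*m^2 - 304*m - 420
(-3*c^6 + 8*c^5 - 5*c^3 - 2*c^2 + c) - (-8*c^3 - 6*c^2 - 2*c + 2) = -3*c^6 + 8*c^5 + 3*c^3 + 4*c^2 + 3*c - 2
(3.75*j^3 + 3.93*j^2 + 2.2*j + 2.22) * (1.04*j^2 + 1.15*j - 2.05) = 3.9*j^5 + 8.3997*j^4 - 0.879999999999999*j^3 - 3.2177*j^2 - 1.957*j - 4.551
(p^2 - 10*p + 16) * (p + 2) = p^3 - 8*p^2 - 4*p + 32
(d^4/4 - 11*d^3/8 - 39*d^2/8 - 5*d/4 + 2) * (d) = d^5/4 - 11*d^4/8 - 39*d^3/8 - 5*d^2/4 + 2*d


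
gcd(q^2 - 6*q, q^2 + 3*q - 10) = 1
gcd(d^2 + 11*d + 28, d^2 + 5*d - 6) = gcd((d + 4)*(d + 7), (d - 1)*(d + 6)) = 1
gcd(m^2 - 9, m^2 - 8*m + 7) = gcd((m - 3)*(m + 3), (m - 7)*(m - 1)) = 1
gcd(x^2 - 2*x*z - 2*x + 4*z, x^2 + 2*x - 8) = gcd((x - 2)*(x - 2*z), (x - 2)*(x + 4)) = x - 2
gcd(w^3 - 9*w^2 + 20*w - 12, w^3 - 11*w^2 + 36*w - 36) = w^2 - 8*w + 12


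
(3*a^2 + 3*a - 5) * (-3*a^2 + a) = -9*a^4 - 6*a^3 + 18*a^2 - 5*a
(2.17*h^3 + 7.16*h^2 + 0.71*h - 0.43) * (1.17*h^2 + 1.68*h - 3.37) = 2.5389*h^5 + 12.0228*h^4 + 5.5466*h^3 - 23.4395*h^2 - 3.1151*h + 1.4491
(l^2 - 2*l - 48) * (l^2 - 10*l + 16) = l^4 - 12*l^3 - 12*l^2 + 448*l - 768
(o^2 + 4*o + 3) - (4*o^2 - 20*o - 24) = -3*o^2 + 24*o + 27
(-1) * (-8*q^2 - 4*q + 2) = 8*q^2 + 4*q - 2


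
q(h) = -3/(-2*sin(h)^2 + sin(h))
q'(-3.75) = 473.17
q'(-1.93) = -0.69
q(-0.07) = 37.63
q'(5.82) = 10.45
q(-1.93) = 1.12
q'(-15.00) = -3.67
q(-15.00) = 2.01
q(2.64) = -162.67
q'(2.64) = 7141.02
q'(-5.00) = -3.12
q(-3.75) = 36.67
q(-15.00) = 2.01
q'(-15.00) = -3.67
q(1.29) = 3.39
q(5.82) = 3.55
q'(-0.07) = 602.53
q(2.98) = -27.49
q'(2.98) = -88.64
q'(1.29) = -3.01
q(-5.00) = 3.41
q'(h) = -3*(4*sin(h)*cos(h) - cos(h))/(-2*sin(h)^2 + sin(h))^2 = 3*(-4/tan(h) + cos(h)/sin(h)^2)/(2*sin(h) - 1)^2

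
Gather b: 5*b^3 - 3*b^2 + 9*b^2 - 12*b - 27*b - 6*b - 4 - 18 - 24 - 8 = 5*b^3 + 6*b^2 - 45*b - 54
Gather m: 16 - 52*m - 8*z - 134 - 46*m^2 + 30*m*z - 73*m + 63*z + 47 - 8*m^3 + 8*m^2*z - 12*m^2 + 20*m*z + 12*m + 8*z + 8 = -8*m^3 + m^2*(8*z - 58) + m*(50*z - 113) + 63*z - 63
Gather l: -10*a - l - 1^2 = -10*a - l - 1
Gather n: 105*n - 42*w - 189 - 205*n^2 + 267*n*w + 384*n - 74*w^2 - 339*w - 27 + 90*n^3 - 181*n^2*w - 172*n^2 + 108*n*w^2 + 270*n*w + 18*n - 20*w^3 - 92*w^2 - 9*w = 90*n^3 + n^2*(-181*w - 377) + n*(108*w^2 + 537*w + 507) - 20*w^3 - 166*w^2 - 390*w - 216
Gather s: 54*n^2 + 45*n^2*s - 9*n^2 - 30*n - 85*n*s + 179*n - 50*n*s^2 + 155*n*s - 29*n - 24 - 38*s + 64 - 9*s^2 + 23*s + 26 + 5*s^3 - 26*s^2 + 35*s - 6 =45*n^2 + 120*n + 5*s^3 + s^2*(-50*n - 35) + s*(45*n^2 + 70*n + 20) + 60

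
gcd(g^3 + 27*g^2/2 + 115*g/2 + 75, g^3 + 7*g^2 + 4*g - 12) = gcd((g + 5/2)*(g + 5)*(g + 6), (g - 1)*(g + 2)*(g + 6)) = g + 6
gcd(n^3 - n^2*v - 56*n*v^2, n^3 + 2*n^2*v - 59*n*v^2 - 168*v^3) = -n^2 + n*v + 56*v^2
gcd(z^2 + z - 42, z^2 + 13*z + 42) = z + 7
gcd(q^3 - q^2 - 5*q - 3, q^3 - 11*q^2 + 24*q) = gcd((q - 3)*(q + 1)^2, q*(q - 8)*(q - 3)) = q - 3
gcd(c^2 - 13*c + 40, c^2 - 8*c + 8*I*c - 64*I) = c - 8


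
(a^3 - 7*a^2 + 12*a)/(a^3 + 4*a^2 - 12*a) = (a^2 - 7*a + 12)/(a^2 + 4*a - 12)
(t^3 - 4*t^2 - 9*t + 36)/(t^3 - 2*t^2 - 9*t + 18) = (t - 4)/(t - 2)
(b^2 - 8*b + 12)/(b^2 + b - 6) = (b - 6)/(b + 3)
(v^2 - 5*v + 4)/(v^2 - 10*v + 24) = (v - 1)/(v - 6)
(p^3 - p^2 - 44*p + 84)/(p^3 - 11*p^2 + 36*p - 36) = (p + 7)/(p - 3)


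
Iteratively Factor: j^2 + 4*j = (j)*(j + 4)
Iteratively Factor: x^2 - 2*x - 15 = (x - 5)*(x + 3)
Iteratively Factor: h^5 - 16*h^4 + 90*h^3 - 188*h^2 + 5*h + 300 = (h - 3)*(h^4 - 13*h^3 + 51*h^2 - 35*h - 100) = (h - 3)*(h + 1)*(h^3 - 14*h^2 + 65*h - 100) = (h - 5)*(h - 3)*(h + 1)*(h^2 - 9*h + 20) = (h - 5)^2*(h - 3)*(h + 1)*(h - 4)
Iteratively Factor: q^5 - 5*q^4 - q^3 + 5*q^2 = (q)*(q^4 - 5*q^3 - q^2 + 5*q) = q^2*(q^3 - 5*q^2 - q + 5) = q^2*(q - 5)*(q^2 - 1) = q^2*(q - 5)*(q - 1)*(q + 1)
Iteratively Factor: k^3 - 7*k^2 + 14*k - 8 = (k - 4)*(k^2 - 3*k + 2) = (k - 4)*(k - 2)*(k - 1)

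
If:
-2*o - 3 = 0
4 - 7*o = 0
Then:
No Solution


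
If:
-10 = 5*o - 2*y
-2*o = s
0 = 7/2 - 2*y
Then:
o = -13/10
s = 13/5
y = 7/4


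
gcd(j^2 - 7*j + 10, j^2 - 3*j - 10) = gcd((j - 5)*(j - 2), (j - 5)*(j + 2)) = j - 5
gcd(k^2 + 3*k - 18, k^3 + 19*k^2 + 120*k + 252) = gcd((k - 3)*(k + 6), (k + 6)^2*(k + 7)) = k + 6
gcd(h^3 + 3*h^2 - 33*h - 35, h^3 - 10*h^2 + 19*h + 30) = h^2 - 4*h - 5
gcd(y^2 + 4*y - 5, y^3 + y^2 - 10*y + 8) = y - 1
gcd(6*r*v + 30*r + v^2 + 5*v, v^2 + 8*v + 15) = v + 5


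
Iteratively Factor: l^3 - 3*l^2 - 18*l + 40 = (l - 5)*(l^2 + 2*l - 8) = (l - 5)*(l - 2)*(l + 4)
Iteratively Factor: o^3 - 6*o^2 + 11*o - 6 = (o - 2)*(o^2 - 4*o + 3) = (o - 2)*(o - 1)*(o - 3)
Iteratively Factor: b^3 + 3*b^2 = (b)*(b^2 + 3*b) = b*(b + 3)*(b)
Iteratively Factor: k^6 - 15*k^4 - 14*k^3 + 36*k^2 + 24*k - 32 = (k + 2)*(k^5 - 2*k^4 - 11*k^3 + 8*k^2 + 20*k - 16) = (k - 4)*(k + 2)*(k^4 + 2*k^3 - 3*k^2 - 4*k + 4) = (k - 4)*(k - 1)*(k + 2)*(k^3 + 3*k^2 - 4) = (k - 4)*(k - 1)^2*(k + 2)*(k^2 + 4*k + 4) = (k - 4)*(k - 1)^2*(k + 2)^2*(k + 2)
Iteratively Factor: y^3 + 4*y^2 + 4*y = (y + 2)*(y^2 + 2*y) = y*(y + 2)*(y + 2)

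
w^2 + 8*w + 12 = (w + 2)*(w + 6)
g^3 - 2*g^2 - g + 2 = (g - 2)*(g - 1)*(g + 1)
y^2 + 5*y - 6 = (y - 1)*(y + 6)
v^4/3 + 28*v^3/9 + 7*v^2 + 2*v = v*(v/3 + 1)*(v + 1/3)*(v + 6)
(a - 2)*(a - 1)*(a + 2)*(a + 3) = a^4 + 2*a^3 - 7*a^2 - 8*a + 12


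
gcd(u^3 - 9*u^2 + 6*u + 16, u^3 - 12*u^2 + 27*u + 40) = u^2 - 7*u - 8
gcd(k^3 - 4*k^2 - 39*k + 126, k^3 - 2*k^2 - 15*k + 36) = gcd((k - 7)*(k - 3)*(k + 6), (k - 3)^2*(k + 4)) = k - 3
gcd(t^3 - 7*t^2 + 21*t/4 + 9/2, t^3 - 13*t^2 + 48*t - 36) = t - 6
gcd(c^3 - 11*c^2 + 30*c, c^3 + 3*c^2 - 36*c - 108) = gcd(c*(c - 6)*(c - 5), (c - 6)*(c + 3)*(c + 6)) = c - 6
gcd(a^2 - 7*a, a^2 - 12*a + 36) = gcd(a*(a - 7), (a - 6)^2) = 1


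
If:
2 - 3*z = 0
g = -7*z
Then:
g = -14/3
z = 2/3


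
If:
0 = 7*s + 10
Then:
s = -10/7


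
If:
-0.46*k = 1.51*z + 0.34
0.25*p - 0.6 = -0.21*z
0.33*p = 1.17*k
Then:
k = 0.79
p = 2.79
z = -0.46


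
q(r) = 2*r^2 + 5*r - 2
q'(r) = 4*r + 5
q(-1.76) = -4.60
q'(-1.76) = -2.04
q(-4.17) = 11.93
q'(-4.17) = -11.68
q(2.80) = 27.68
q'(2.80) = 16.20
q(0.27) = -0.50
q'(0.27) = 6.08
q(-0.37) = -3.58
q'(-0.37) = 3.52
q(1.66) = 11.81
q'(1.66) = 11.64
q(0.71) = 2.56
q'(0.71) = 7.84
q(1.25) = 7.38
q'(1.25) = 10.00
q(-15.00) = 373.00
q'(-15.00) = -55.00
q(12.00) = 346.00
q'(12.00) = 53.00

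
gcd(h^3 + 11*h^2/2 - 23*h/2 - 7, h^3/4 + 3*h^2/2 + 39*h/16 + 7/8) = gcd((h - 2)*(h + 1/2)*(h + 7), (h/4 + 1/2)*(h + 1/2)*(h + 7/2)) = h + 1/2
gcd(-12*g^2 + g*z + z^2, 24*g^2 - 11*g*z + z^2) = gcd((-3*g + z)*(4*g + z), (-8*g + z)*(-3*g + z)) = -3*g + z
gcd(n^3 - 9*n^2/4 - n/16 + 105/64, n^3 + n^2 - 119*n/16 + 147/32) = n - 7/4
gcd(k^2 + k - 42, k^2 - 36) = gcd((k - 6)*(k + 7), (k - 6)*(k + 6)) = k - 6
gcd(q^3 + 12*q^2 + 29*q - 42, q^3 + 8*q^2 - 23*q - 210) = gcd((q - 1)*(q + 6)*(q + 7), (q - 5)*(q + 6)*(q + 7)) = q^2 + 13*q + 42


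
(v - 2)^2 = v^2 - 4*v + 4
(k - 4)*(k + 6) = k^2 + 2*k - 24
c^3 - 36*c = c*(c - 6)*(c + 6)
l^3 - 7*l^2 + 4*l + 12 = (l - 6)*(l - 2)*(l + 1)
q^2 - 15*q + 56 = (q - 8)*(q - 7)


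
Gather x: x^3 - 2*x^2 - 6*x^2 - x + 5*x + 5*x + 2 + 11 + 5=x^3 - 8*x^2 + 9*x + 18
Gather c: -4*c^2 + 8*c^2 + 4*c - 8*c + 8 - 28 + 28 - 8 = 4*c^2 - 4*c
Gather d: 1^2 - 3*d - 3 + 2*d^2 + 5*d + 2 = 2*d^2 + 2*d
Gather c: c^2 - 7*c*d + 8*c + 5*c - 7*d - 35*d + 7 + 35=c^2 + c*(13 - 7*d) - 42*d + 42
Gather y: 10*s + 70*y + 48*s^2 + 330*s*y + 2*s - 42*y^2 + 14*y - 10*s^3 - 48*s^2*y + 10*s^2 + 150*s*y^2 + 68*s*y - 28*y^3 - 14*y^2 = -10*s^3 + 58*s^2 + 12*s - 28*y^3 + y^2*(150*s - 56) + y*(-48*s^2 + 398*s + 84)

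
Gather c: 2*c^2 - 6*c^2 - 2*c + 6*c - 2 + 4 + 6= -4*c^2 + 4*c + 8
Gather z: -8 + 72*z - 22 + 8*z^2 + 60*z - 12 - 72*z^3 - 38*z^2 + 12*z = -72*z^3 - 30*z^2 + 144*z - 42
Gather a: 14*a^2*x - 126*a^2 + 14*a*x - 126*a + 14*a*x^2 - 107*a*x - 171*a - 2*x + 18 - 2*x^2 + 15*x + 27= a^2*(14*x - 126) + a*(14*x^2 - 93*x - 297) - 2*x^2 + 13*x + 45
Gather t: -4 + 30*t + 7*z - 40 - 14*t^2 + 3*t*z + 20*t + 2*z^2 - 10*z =-14*t^2 + t*(3*z + 50) + 2*z^2 - 3*z - 44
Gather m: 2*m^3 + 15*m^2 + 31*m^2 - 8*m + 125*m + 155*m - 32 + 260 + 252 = 2*m^3 + 46*m^2 + 272*m + 480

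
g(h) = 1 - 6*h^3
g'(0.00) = 0.00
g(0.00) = 1.00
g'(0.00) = 0.00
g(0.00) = 1.00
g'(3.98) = -285.13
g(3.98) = -377.27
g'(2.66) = -127.36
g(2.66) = -111.93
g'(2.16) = -83.98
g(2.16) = -59.47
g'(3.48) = -217.99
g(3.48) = -251.87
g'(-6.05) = -658.84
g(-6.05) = 1329.67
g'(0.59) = -6.27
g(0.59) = -0.23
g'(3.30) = -196.02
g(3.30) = -214.62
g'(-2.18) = -85.54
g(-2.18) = 63.16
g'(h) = -18*h^2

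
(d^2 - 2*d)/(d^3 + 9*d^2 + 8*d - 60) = d/(d^2 + 11*d + 30)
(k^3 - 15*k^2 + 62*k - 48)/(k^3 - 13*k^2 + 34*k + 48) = (k - 1)/(k + 1)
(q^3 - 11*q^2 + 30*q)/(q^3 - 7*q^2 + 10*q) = (q - 6)/(q - 2)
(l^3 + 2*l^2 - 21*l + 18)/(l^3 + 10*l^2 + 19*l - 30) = (l - 3)/(l + 5)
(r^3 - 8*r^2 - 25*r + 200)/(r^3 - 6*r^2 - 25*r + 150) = (r - 8)/(r - 6)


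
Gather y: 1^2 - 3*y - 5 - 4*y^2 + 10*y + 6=-4*y^2 + 7*y + 2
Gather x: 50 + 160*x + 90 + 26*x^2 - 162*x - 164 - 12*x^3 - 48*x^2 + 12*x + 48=-12*x^3 - 22*x^2 + 10*x + 24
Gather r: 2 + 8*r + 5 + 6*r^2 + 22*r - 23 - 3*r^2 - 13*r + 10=3*r^2 + 17*r - 6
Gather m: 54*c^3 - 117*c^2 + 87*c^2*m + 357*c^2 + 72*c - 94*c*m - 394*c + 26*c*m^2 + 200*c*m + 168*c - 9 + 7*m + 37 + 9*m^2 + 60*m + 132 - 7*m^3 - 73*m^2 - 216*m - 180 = 54*c^3 + 240*c^2 - 154*c - 7*m^3 + m^2*(26*c - 64) + m*(87*c^2 + 106*c - 149) - 20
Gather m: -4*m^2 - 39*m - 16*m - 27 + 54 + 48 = -4*m^2 - 55*m + 75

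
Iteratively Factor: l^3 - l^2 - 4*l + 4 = (l - 2)*(l^2 + l - 2) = (l - 2)*(l - 1)*(l + 2)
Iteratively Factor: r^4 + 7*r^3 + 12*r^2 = (r)*(r^3 + 7*r^2 + 12*r) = r*(r + 3)*(r^2 + 4*r) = r^2*(r + 3)*(r + 4)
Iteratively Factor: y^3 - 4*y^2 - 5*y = (y)*(y^2 - 4*y - 5) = y*(y + 1)*(y - 5)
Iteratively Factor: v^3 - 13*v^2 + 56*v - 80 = (v - 4)*(v^2 - 9*v + 20) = (v - 5)*(v - 4)*(v - 4)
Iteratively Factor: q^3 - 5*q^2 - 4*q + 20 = (q - 2)*(q^2 - 3*q - 10) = (q - 5)*(q - 2)*(q + 2)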